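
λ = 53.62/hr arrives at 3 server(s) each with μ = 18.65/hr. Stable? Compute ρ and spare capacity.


Total capacity cμ = 3·18.65 = 55.95/hr
ρ = λ/(cμ) = 53.62/55.95 = 0.9584
Stable ⇔ ρ < 1: YES
Spare capacity = cμ − λ = 55.95 − 53.62 = 2.33/hr

Final: ρ = 0.9584; stable; margin = 2.33/hr


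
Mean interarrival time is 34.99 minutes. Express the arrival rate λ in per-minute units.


λ = 1/(interarrival time) in consistent units.
1 minute = 1 min, so λ = 1/34.99 = 0.02858 per minute

Final: 0.02858 /min


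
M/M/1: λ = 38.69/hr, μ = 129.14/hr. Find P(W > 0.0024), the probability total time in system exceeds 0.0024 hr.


W ~ Exponential(μ−λ) for M/M/1.
μ − λ = 129.14 − 38.69 = 90.4500
P(W > t) = e^{−(μ−λ)t} = e^{−0.2171} = 0.804866

Final: 0.804866


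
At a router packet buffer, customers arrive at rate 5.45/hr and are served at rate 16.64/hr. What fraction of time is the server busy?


ρ = λ/μ = 5.45/16.64 = 0.3275

Final: 0.3275


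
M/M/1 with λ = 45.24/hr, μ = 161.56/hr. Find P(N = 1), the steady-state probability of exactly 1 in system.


ρ = 45.24/161.56 = 0.2800
P_n = (1−ρ)·ρ^n = (1 − 0.2800)·0.2800^1 = 0.7200·0.280020 = 0.201609

Final: 0.201609


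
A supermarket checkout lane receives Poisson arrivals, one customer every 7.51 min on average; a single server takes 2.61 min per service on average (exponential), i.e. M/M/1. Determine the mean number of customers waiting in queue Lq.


λ = 60/7.51 = 7.9893 /hr
μ = 60/2.61 = 22.9885 /hr
ρ = λ/μ = 7.9893/22.9885 = 0.3475
Lq = ρ²/(1−ρ) = 0.1208/0.6525 = 0.1851

Final: 0.1851


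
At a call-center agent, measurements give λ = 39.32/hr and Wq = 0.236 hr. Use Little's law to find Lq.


Lq = λWq = 39.32·0.236 = 9.2795

Final: 9.2795


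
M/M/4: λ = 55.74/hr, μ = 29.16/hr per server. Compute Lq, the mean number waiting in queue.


a = λ/μ = 1.9115; ρ = a/4 = 0.4779
P₀ = 0.143513
Lq = P₀·a^c·ρ / (c!·(1−ρ)²) = 0.143513·13.35112·0.4779/(24·0.27261)
= 0.13995

Final: 0.13995


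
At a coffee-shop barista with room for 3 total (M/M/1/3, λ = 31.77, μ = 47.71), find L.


ρ = 31.77/47.71 = 0.6659
L = ρ[1 − (K+1)ρ^K + Kρ^(K+1)] / [(1−ρ)(1−ρ^(K+1))]
Numerator: 0.6659·(1 − 4·0.295273 + 3·0.196622) = 0.272202
Denominator: (0.3341)·(0.803378) = 0.268410
L = 0.272202/0.268410 = 1.0141

Final: 1.0141


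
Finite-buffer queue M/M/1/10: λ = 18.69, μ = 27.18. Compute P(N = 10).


ρ = λ/μ = 18.69/27.18 = 0.6876
P_K = (1−ρ)ρ^K/(1−ρ^(K+1)) = (0.3124·0.023637)/(1 − 0.016254)
= 0.007383/0.983746 = 0.007505

Final: 0.007505


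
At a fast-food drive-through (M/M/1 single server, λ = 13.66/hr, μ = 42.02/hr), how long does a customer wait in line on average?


ρ = 13.66/42.02 = 0.3251
Wq = ρ/(μ−λ) = 0.3251/(42.02 − 13.66) = 0.3251/28.36 = 0.01146 hr

Final: 0.01146 hr


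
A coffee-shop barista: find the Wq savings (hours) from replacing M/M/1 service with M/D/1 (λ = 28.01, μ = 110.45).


ρ = 28.01/110.45 = 0.2536
Wq(M/M/1) = ρ/(μ−λ) = 0.2536/82.44 = 0.003076 hr
Wq(M/D/1) = ρ/(2(μ−λ)) = 0.001538 hr
Savings = 0.003076 − 0.001538 = 0.001538 hr

Final: 0.001538 hr


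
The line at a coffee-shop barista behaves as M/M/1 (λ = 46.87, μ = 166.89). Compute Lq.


ρ = 46.87/166.89 = 0.2808
Lq = ρ²/(1−ρ) = 0.07887/0.7192 = 0.1097

Final: 0.1097


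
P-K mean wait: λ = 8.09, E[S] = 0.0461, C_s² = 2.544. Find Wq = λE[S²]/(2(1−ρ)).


ρ = λ·E[S] = 8.09·0.0461 = 0.3729
E[S²] = E[S]²(1+C_s²) = 0.0461²·(1+2.544) = 0.007532
Wq = λ·E[S²]/(2(1−ρ)) = 8.09·0.007532/(2·0.6271) = 0.04859 hr

Final: 0.04859 hr


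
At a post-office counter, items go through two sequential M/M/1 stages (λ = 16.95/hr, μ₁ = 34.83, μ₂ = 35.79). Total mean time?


Each node sees arrival rate λ = 16.95/hr (tandem ⇒ throughput preserved).
W₁ = 1/(μ₁−λ) = 1/(34.83−16.95) = 0.05593 hr
W₂ = 1/(μ₂−λ) = 1/(35.79−16.95) = 0.05308 hr
W_total = W₁ + W₂ = 0.05593 + 0.05308 = 0.10901 hr

Final: 0.10901 hr


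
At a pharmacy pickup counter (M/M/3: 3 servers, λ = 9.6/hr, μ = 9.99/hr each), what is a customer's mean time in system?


a = 0.9610; ρ = 0.3203; P₀ = 0.378747
Lq = P₀·a^c·ρ/(c!(1−ρ)²) = 0.03884
Wq = Lq/λ = 0.03884/9.6 = 0.004046 hr
W = Wq + 1/μ = 0.004046 + 0.10010 = 0.10415 hr

Final: 0.10415 hr


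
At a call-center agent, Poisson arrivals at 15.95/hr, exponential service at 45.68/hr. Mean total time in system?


W = 1/(μ−λ) = 1/(45.68 − 15.95) = 1/29.73 = 0.03364 hr

Final: 0.03364 hr


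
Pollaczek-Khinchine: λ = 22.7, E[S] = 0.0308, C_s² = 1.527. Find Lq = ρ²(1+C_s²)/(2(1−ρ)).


ρ = λ·E[S] = 22.7·0.0308 = 0.6992
Lq = ρ²(1+C_s²)/(2(1−ρ)) = 0.4888·(1+1.527)/(2·0.3008)
= 0.4888·2.5270/0.6017 = 2.05302

Final: 2.05302


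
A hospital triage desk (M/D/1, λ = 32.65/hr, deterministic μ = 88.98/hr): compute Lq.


ρ = 32.65/88.98 = 0.3669
M/D/1: Lq = ρ²/(2(1−ρ)) = 0.1346/(2·0.6331) = 0.10634

Final: 0.10634


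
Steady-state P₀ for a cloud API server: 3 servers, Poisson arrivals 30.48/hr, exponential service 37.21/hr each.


a = λ/μ = 30.48/37.21 = 0.8191; ρ = a/c = 0.2730
Σ_{k=0}^{2} a^k/k! (terms k=0..2) = 1.00000 + 0.81913 + 0.33549 = 2.15463
Tail: a^3/(3!(1−ρ)) = 0.54962/(6·0.7270) = 0.12601
P₀ = 1/(2.15463 + 0.12601) = 1/2.28064 = 0.438474

Final: 0.438474


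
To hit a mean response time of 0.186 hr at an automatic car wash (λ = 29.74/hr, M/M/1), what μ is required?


W = 1/(μ−λ) ⇒ μ − λ = 1/W = 1/0.186 = 5.3763
μ = λ + 1/W = 29.74 + 5.3763 = 35.1163 per hr

Final: 35.1163 /hr


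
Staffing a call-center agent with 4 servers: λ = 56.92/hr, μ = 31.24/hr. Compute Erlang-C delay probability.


a = λ/μ = 1.8220; ρ = a/4 = 0.4555
P₀ = 0.157894 (from M/M/c formula)
C(c,a) = [a^c/(c!(1−ρ))]·P₀ = [11.02086/(24·0.5445)]·0.157894
= 0.84336·0.157894 = 0.133161

Final: 0.133161


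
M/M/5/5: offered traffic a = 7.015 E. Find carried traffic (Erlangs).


B(5,7.015) = 0.425604 (Erlang-B)
Carried load = a(1 − B) = 7.015·(1 − 0.425604) = 7.015·0.574396 = 4.0294 E

Final: 4.0294 Erlangs


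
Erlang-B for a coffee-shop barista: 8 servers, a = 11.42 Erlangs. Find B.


B(c,a) = (a^c/c!) / Σ_{k=0}^{c} a^k/k!
a^8/8! = 7174.775357
Σ terms (k=0..8): 1.00000 + 11.42000 + 65.20820 + 248.22588 + 708.68489 + 1618.63629 + 3080.80441 + 5026.11233 + 7174.77536 = 17934.867364
B = 7174.775357/17934.867364 = 0.400046

Final: 0.400046


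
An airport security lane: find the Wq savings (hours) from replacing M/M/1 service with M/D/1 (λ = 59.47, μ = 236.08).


ρ = 59.47/236.08 = 0.2519
Wq(M/M/1) = ρ/(μ−λ) = 0.2519/176.61 = 0.001426 hr
Wq(M/D/1) = ρ/(2(μ−λ)) = 0.0007132 hr
Savings = 0.001426 − 0.0007132 = 0.0007132 hr

Final: 0.0007132 hr


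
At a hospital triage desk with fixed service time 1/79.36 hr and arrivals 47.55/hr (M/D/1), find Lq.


ρ = 47.55/79.36 = 0.5992
M/D/1: Lq = ρ²/(2(1−ρ)) = 0.3590/(2·0.4008) = 0.44782

Final: 0.44782


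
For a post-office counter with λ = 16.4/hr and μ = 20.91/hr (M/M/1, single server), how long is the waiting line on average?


ρ = 16.4/20.91 = 0.7843
Lq = ρ²/(1−ρ) = 0.6151/0.2157 = 2.8520

Final: 2.8520


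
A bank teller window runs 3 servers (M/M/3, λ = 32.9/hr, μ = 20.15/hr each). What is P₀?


a = λ/μ = 32.9/20.15 = 1.6328; ρ = a/c = 0.5443
Σ_{k=0}^{2} a^k/k! (terms k=0..2) = 1.00000 + 1.63275 + 1.33294 = 3.96570
Tail: a^3/(3!(1−ρ)) = 4.35274/(6·0.4557) = 1.59179
P₀ = 1/(3.96570 + 1.59179) = 1/5.55749 = 0.179937

Final: 0.179937


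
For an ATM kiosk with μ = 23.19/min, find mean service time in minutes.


Mean service time = 1/μ = 1/23.19 minute = 0.04312 minute
In minutes: 0.04312 × 1 = 0.04312 min

Final: 0.04312 min


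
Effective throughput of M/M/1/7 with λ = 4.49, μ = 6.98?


ρ = 0.6433; P_K = (1−ρ)ρ^7/(1−ρ^8) = 0.016750
λ_eff = λ(1 − P_K) = 4.49·(1 − 0.016750) = 4.49·0.983250 = 4.4148 /hr

Final: 4.4148 /hr


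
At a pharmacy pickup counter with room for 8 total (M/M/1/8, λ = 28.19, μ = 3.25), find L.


ρ = 28.19/3.25 = 8.6738
L = ρ[1 − (K+1)ρ^K + Kρ^(K+1)] / [(1−ρ)(1−ρ^(K+1))]
Numerator: 8.6738·(1 − 9·32040089.395267 + 8·277910806.170027) = 16783247370.824959
Denominator: (-7.6738)·(-277910805.170027) = 2132644763.366296
L = 16783247370.824959/2132644763.366296 = 7.8697

Final: 7.8697


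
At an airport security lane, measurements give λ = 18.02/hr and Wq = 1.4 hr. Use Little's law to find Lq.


Lq = λWq = 18.02·1.4 = 25.2280

Final: 25.2280


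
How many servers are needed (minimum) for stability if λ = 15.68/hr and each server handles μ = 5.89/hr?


Stability requires cμ > λ ⇔ c > λ/μ.
λ/μ = 15.68/5.89 = 2.6621
Minimum integer c = ⌊2.6621⌋ + 1 = 3
Check: 3·5.89 = 17.67 > 15.68, while 2·5.89 = 11.78 ≤ 15.68

Final: 3 servers


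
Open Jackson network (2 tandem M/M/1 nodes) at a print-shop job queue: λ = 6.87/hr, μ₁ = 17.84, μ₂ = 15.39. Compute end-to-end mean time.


Each node sees arrival rate λ = 6.87/hr (tandem ⇒ throughput preserved).
W₁ = 1/(μ₁−λ) = 1/(17.84−6.87) = 0.09116 hr
W₂ = 1/(μ₂−λ) = 1/(15.39−6.87) = 0.11737 hr
W_total = W₁ + W₂ = 0.09116 + 0.11737 = 0.20853 hr

Final: 0.20853 hr


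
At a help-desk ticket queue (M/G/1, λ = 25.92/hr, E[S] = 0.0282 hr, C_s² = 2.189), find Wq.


ρ = λ·E[S] = 25.92·0.0282 = 0.7309
E[S²] = E[S]²(1+C_s²) = 0.0282²·(1+2.189) = 0.002536
Wq = λ·E[S²]/(2(1−ρ)) = 25.92·0.002536/(2·0.2691) = 0.12216 hr

Final: 0.12216 hr


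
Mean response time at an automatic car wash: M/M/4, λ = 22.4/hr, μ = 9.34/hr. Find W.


a = 2.3983; ρ = 0.5996; P₀ = 0.083224
Lq = P₀·a^c·ρ/(c!(1−ρ)²) = 0.42898
Wq = Lq/λ = 0.42898/22.4 = 0.01915 hr
W = Wq + 1/μ = 0.01915 + 0.10707 = 0.12622 hr

Final: 0.12622 hr


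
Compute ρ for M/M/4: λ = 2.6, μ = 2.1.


ρ = λ/(cμ) = 2.6/(4·2.1) = 2.6/8.40 = 0.3095

Final: 0.3095


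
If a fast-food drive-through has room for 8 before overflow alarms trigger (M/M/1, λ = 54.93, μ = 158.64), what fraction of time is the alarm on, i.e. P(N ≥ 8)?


ρ = 54.93/158.64 = 0.3463
P(N ≥ n) = ρ^n = 0.3463^8 = 0.0002066

Final: 0.0002066


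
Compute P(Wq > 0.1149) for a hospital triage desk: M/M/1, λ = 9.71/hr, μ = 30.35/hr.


ρ = 9.71/30.35 = 0.3199
P(Wq > t) = ρ·e^{−(μ−λ)t} = 0.3199·e^{−2.3715}
= 0.3199·0.093337 = 0.029862

Final: 0.029862


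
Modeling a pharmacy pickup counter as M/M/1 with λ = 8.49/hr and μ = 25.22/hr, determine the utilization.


ρ = λ/μ = 8.49/25.22 = 0.3366

Final: 0.3366


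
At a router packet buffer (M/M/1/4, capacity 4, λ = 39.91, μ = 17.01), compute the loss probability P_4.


ρ = λ/μ = 39.91/17.01 = 2.3463
P_K = (1−ρ)ρ^K/(1−ρ^(K+1)) = (-1.3463·30.304677)/(1 − 71.102860)
= -40.798183/-70.102860 = 0.581976

Final: 0.581976


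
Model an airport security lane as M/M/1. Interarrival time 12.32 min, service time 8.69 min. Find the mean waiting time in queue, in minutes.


λ = 60/12.32 = 4.8701 /hr
μ = 60/8.69 = 6.9045 /hr
ρ = λ/μ = 4.8701/6.9045 = 0.7054
Wq = ρ/(μ−λ) = 0.7054/(6.9045−4.8701) = 0.34672 hr
In minutes: 0.34672·60 = 20.803 min

Final: 20.803 min


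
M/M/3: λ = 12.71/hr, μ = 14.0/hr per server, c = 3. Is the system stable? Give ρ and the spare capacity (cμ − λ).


Total capacity cμ = 3·14.0 = 42.00/hr
ρ = λ/(cμ) = 12.71/42.00 = 0.3026
Stable ⇔ ρ < 1: YES
Spare capacity = cμ − λ = 42.00 − 12.71 = 29.29/hr

Final: ρ = 0.3026; stable; margin = 29.29/hr


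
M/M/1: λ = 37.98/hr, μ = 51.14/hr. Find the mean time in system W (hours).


W = 1/(μ−λ) = 1/(51.14 − 37.98) = 1/13.16 = 0.07599 hr

Final: 0.07599 hr


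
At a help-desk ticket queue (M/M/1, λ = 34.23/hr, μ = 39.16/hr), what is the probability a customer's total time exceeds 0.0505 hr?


W ~ Exponential(μ−λ) for M/M/1.
μ − λ = 39.16 − 34.23 = 4.9300
P(W > t) = e^{−(μ−λ)t} = e^{−0.2490} = 0.779607

Final: 0.779607


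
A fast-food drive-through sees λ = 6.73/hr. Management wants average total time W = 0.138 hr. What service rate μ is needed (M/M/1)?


W = 1/(μ−λ) ⇒ μ − λ = 1/W = 1/0.138 = 7.2464
μ = λ + 1/W = 6.73 + 7.2464 = 13.9764 per hr

Final: 13.9764 /hr


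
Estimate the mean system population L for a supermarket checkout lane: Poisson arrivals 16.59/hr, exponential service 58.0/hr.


ρ = λ/μ = 16.59/58.0 = 0.2860
L = ρ/(1−ρ) = 0.2860/(1 − 0.2860) = 0.2860/0.7140 = 0.4006

Final: 0.4006


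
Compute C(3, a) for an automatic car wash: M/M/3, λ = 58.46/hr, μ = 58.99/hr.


a = λ/μ = 0.9910; ρ = a/3 = 0.3303
P₀ = 0.367066 (from M/M/c formula)
C(c,a) = [a^c/(c!(1−ρ))]·P₀ = [0.97329/(6·0.6697)]·0.367066
= 0.24223·0.367066 = 0.088916

Final: 0.088916


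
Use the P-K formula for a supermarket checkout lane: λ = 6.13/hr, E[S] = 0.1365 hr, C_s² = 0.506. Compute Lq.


ρ = λ·E[S] = 6.13·0.1365 = 0.8367
Lq = ρ²(1+C_s²)/(2(1−ρ)) = 0.7001·(1+0.506)/(2·0.1633)
= 0.7001·1.5060/0.3265 = 3.22935

Final: 3.22935


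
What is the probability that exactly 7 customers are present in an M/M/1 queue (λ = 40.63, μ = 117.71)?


ρ = 40.63/117.71 = 0.3452
P_n = (1−ρ)·ρ^n = (1 − 0.3452)·0.3452^7 = 0.6548·0.0005838 = 0.0003823

Final: 0.0003823


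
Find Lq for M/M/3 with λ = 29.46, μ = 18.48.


a = λ/μ = 1.5942; ρ = a/3 = 0.5314
P₀ = 0.188477
Lq = P₀·a^c·ρ / (c!·(1−ρ)²) = 0.188477·4.05128·0.5314/(6·0.21960)
= 0.30795

Final: 0.30795


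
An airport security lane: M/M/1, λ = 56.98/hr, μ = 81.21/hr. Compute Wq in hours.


ρ = 56.98/81.21 = 0.7016
Wq = ρ/(μ−λ) = 0.7016/(81.21 − 56.98) = 0.7016/24.23 = 0.02896 hr

Final: 0.02896 hr


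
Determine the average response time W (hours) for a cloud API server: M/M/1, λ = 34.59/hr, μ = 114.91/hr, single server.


W = 1/(μ−λ) = 1/(114.91 − 34.59) = 1/80.32 = 0.01245 hr

Final: 0.01245 hr


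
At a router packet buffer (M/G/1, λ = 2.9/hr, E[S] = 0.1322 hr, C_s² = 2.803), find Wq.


ρ = λ·E[S] = 2.9·0.1322 = 0.3834
E[S²] = E[S]²(1+C_s²) = 0.1322²·(1+2.803) = 0.066464
Wq = λ·E[S²]/(2(1−ρ)) = 2.9·0.066464/(2·0.6166) = 0.15629 hr

Final: 0.15629 hr


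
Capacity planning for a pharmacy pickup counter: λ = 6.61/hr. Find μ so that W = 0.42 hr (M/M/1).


W = 1/(μ−λ) ⇒ μ − λ = 1/W = 1/0.42 = 2.3810
μ = λ + 1/W = 6.61 + 2.3810 = 8.9910 per hr

Final: 8.9910 /hr


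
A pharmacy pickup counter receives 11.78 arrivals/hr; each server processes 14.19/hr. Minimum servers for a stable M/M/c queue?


Stability requires cμ > λ ⇔ c > λ/μ.
λ/μ = 11.78/14.19 = 0.8302
Minimum integer c = ⌊0.8302⌋ + 1 = 1
Check: 1·14.19 = 14.19 > 11.78, while 0·14.19 = 0.00 ≤ 11.78

Final: 1 servers


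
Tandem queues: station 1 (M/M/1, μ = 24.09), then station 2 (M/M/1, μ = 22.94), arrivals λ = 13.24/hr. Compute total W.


Each node sees arrival rate λ = 13.24/hr (tandem ⇒ throughput preserved).
W₁ = 1/(μ₁−λ) = 1/(24.09−13.24) = 0.09217 hr
W₂ = 1/(μ₂−λ) = 1/(22.94−13.24) = 0.10309 hr
W_total = W₁ + W₂ = 0.09217 + 0.10309 = 0.19526 hr

Final: 0.19526 hr


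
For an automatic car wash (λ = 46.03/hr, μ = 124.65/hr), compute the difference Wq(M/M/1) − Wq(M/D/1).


ρ = 46.03/124.65 = 0.3693
Wq(M/M/1) = ρ/(μ−λ) = 0.3693/78.62 = 0.004697 hr
Wq(M/D/1) = ρ/(2(μ−λ)) = 0.002348 hr
Savings = 0.004697 − 0.002348 = 0.002348 hr

Final: 0.002348 hr


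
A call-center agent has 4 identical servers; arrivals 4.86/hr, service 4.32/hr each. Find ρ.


ρ = λ/(cμ) = 4.86/(4·4.32) = 4.86/17.28 = 0.2812

Final: 0.2812


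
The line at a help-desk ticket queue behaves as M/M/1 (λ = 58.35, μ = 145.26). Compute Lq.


ρ = 58.35/145.26 = 0.4017
Lq = ρ²/(1−ρ) = 0.1614/0.5983 = 0.2697

Final: 0.2697


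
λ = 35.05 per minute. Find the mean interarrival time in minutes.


Mean interarrival time = 1/λ = 1/35.05 minute = 0.02853 minute
In minutes: 0.02853 × 1 = 0.02853 min

Final: 0.02853 min


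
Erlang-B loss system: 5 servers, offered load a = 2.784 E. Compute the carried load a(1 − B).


B(5,2.784) = 0.091978 (Erlang-B)
Carried load = a(1 − B) = 2.784·(1 − 0.091978) = 2.784·0.908022 = 2.5279 E

Final: 2.5279 Erlangs


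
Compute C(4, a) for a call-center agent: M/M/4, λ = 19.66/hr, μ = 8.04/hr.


a = λ/μ = 2.4453; ρ = a/4 = 0.6113
P₀ = 0.078712 (from M/M/c formula)
C(c,a) = [a^c/(c!(1−ρ))]·P₀ = [35.75278/(24·0.3887)]·0.078712
= 3.83270·0.078712 = 0.301680

Final: 0.301680


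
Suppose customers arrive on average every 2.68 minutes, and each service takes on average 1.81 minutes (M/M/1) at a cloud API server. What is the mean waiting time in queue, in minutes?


λ = 60/2.68 = 22.3881 /hr
μ = 60/1.81 = 33.1492 /hr
ρ = λ/μ = 22.3881/33.1492 = 0.6754
Wq = ρ/(μ−λ) = 0.6754/(33.1492−22.3881) = 0.06276 hr
In minutes: 0.06276·60 = 3.766 min

Final: 3.766 min


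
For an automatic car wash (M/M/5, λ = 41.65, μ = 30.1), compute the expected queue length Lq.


a = λ/μ = 1.3837; ρ = a/5 = 0.2767
P₀ = 0.250386
Lq = P₀·a^c·ρ / (c!·(1−ρ)²) = 0.250386·5.07274·0.2767/(120·0.52310)
= 0.005600

Final: 0.005600


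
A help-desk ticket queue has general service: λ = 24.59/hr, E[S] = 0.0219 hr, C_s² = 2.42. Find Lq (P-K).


ρ = λ·E[S] = 24.59·0.0219 = 0.5385
Lq = ρ²(1+C_s²)/(2(1−ρ)) = 0.2900·(1+2.42)/(2·0.4615)
= 0.2900·3.4200/0.9230 = 1.07461

Final: 1.07461


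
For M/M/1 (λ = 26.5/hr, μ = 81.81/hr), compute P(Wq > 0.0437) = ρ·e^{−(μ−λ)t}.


ρ = 26.5/81.81 = 0.3239
P(Wq > t) = ρ·e^{−(μ−λ)t} = 0.3239·e^{−2.4170}
= 0.3239·0.089185 = 0.028889

Final: 0.028889


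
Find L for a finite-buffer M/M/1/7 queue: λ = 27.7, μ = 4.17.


ρ = 27.7/4.17 = 6.6427
L = ρ[1 − (K+1)ρ^K + Kρ^(K+1)] / [(1−ρ)(1−ρ^(K+1))]
Numerator: 6.6427·(1 − 8·570697.537522 + 7·3790964.457882) = 145947592.750205
Denominator: (-5.6427)·(-3790963.457882) = 21391215.866657
L = 145947592.750205/21391215.866657 = 6.8228

Final: 6.8228


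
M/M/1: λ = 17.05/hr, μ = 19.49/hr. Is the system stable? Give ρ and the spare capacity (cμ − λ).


Total capacity cμ = 1·19.49 = 19.49/hr
ρ = λ/(cμ) = 17.05/19.49 = 0.8748
Stable ⇔ ρ < 1: YES
Spare capacity = cμ − λ = 19.49 − 17.05 = 2.44/hr

Final: ρ = 0.8748; stable; margin = 2.44/hr


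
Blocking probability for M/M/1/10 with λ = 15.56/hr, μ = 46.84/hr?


ρ = λ/μ = 15.56/46.84 = 0.3322
P_K = (1−ρ)ρ^K/(1−ρ^(K+1)) = (0.6678·0.00001637)/(1 − 0.000005437)
= 0.00001093/0.999995 = 0.00001093

Final: 0.00001093


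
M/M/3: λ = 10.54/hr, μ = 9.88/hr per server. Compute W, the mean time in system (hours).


a = 1.0668; ρ = 0.3556; P₀ = 0.339001
Lq = P₀·a^c·ρ/(c!(1−ρ)²) = 0.05874
Wq = Lq/λ = 0.05874/10.54 = 0.005573 hr
W = Wq + 1/μ = 0.005573 + 0.10121 = 0.10679 hr

Final: 0.10679 hr


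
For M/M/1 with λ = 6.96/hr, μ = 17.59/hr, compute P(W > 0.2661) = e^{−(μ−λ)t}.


W ~ Exponential(μ−λ) for M/M/1.
μ − λ = 17.59 − 6.96 = 10.6300
P(W > t) = e^{−(μ−λ)t} = e^{−2.8286} = 0.059093

Final: 0.059093


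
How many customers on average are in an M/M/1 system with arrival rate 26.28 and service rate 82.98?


ρ = λ/μ = 26.28/82.98 = 0.3167
L = ρ/(1−ρ) = 0.3167/(1 − 0.3167) = 0.3167/0.6833 = 0.4635

Final: 0.4635


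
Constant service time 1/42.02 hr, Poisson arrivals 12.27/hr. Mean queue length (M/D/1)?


ρ = 12.27/42.02 = 0.2920
M/D/1: Lq = ρ²/(2(1−ρ)) = 0.08527/(2·0.7080) = 0.06022

Final: 0.06022


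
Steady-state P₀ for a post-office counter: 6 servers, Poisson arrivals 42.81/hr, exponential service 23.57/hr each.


a = λ/μ = 42.81/23.57 = 1.8163; ρ = a/c = 0.3027
Σ_{k=0}^{5} a^k/k! (terms k=0..5) = 1.00000 + 1.81629 + 1.64946 + 0.99863 + 0.45345 + 0.16472 = 6.08255
Tail: a^6/(6!(1−ρ)) = 35.90161/(720·0.6973) = 0.07151
P₀ = 1/(6.08255 + 0.07151) = 1/6.15407 = 0.162494

Final: 0.162494


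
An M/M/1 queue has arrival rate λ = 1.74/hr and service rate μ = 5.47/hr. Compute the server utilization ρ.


ρ = λ/μ = 1.74/5.47 = 0.3181

Final: 0.3181


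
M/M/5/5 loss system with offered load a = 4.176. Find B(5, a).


B(c,a) = (a^c/c!) / Σ_{k=0}^{c} a^k/k!
a^5/5! = 10.583302
Σ terms (k=0..5): 1.00000 + 4.17600 + 8.71949 + 12.13753 + 12.67158 + 10.58330 = 49.287896
B = 10.583302/49.287896 = 0.214724

Final: 0.214724


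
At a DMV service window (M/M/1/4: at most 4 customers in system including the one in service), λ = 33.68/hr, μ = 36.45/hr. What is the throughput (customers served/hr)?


ρ = 0.9240; P_K = (1−ρ)ρ^4/(1−ρ^5) = 0.169695
λ_eff = λ(1 − P_K) = 33.68·(1 − 0.169695) = 33.68·0.830305 = 27.9647 /hr

Final: 27.9647 /hr


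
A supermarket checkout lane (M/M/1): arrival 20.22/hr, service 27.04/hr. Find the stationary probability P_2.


ρ = 20.22/27.04 = 0.7478
P_n = (1−ρ)·ρ^n = (1 − 0.7478)·0.7478^2 = 0.2522·0.559177 = 0.141035

Final: 0.141035


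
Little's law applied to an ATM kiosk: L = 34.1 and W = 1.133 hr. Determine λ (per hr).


λ = L/W = 34.1/1.133 = 30.0971 /hr

Final: 30.0971 /hr


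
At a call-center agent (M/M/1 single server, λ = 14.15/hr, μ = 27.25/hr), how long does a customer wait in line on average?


ρ = 14.15/27.25 = 0.5193
Wq = ρ/(μ−λ) = 0.5193/(27.25 − 14.15) = 0.5193/13.10 = 0.03964 hr

Final: 0.03964 hr


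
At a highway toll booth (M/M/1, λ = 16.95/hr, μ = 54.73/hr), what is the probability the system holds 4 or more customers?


ρ = 16.95/54.73 = 0.3097
P(N ≥ n) = ρ^n = 0.3097^4 = 0.009200

Final: 0.009200


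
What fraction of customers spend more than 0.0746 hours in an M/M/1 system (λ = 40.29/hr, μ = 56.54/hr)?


W ~ Exponential(μ−λ) for M/M/1.
μ − λ = 56.54 − 40.29 = 16.2500
P(W > t) = e^{−(μ−λ)t} = e^{−1.2123} = 0.297527

Final: 0.297527


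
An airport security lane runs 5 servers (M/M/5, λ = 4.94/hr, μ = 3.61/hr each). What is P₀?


a = λ/μ = 4.94/3.61 = 1.3684; ρ = a/c = 0.2737
Σ_{k=0}^{4} a^k/k! (terms k=0..4) = 1.00000 + 1.36842 + 0.93629 + 0.42708 + 0.14611 = 3.87789
Tail: a^5/(5!(1−ρ)) = 4.79843/(120·0.7263) = 0.05505
P₀ = 1/(3.87789 + 0.05505) = 1/3.93295 = 0.254262

Final: 0.254262


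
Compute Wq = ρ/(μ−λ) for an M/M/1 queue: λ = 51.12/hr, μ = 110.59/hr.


ρ = 51.12/110.59 = 0.4622
Wq = ρ/(μ−λ) = 0.4622/(110.59 − 51.12) = 0.4622/59.47 = 0.007773 hr

Final: 0.007773 hr


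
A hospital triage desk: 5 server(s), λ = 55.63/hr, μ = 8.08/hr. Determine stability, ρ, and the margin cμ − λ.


Total capacity cμ = 5·8.08 = 40.40/hr
ρ = λ/(cμ) = 55.63/40.40 = 1.3770
Stable ⇔ ρ < 1: NO
Spare capacity = cμ − λ = 40.40 − 55.63 = -15.23/hr

Final: ρ = 1.3770; unstable; margin = -15.23/hr


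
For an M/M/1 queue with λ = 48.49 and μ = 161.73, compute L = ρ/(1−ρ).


ρ = λ/μ = 48.49/161.73 = 0.2998
L = ρ/(1−ρ) = 0.2998/(1 − 0.2998) = 0.2998/0.7002 = 0.4282

Final: 0.4282


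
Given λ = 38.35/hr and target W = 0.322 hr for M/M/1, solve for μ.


W = 1/(μ−λ) ⇒ μ − λ = 1/W = 1/0.322 = 3.1056
μ = λ + 1/W = 38.35 + 3.1056 = 41.4556 per hr

Final: 41.4556 /hr


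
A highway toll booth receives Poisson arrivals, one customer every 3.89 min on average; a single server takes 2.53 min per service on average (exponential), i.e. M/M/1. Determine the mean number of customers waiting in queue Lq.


λ = 60/3.89 = 15.4242 /hr
μ = 60/2.53 = 23.7154 /hr
ρ = λ/μ = 15.4242/23.7154 = 0.6504
Lq = ρ²/(1−ρ) = 0.4230/0.3496 = 1.2099

Final: 1.2099


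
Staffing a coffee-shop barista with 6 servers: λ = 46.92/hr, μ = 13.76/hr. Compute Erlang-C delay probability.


a = λ/μ = 3.4099; ρ = a/6 = 0.5683
P₀ = 0.031884 (from M/M/c formula)
C(c,a) = [a^c/(c!(1−ρ))]·P₀ = [1571.94526/(720·0.4317)]·0.031884
= 5.05751·0.031884 = 0.161253

Final: 0.161253


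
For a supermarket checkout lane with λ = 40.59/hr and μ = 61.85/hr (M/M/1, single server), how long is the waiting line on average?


ρ = 40.59/61.85 = 0.6563
Lq = ρ²/(1−ρ) = 0.4307/0.3437 = 1.2530

Final: 1.2530


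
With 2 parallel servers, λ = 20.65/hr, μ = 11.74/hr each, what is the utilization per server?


ρ = λ/(cμ) = 20.65/(2·11.74) = 20.65/23.48 = 0.8795

Final: 0.8795


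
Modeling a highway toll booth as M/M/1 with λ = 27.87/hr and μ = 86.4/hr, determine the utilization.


ρ = λ/μ = 27.87/86.4 = 0.3226

Final: 0.3226


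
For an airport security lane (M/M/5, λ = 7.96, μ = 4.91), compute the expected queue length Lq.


a = λ/μ = 1.6212; ρ = a/5 = 0.3242
P₀ = 0.197186
Lq = P₀·a^c·ρ / (c!·(1−ρ)²) = 0.197186·11.19845·0.3242/(120·0.45666)
= 0.01307

Final: 0.01307


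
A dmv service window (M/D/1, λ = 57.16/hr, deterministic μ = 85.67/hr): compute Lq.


ρ = 57.16/85.67 = 0.6672
M/D/1: Lq = ρ²/(2(1−ρ)) = 0.4452/(2·0.3328) = 0.66885

Final: 0.66885


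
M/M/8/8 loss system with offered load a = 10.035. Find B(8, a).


B(c,a) = (a^c/c!) / Σ_{k=0}^{c} a^k/k!
a^8/8! = 2550.459850
Σ terms (k=0..8): 1.00000 + 10.03500 + 50.35061 + 168.42280 + 422.53070 + 848.01911 + 1418.31196 + 2033.25150 + 2550.45985 = 7502.381524
B = 2550.459850/7502.381524 = 0.339953

Final: 0.339953


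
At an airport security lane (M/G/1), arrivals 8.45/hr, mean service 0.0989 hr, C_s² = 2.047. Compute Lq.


ρ = λ·E[S] = 8.45·0.0989 = 0.8357
Lq = ρ²(1+C_s²)/(2(1−ρ)) = 0.6984·(1+2.047)/(2·0.1643)
= 0.6984·3.0470/0.3286 = 6.47626

Final: 6.47626


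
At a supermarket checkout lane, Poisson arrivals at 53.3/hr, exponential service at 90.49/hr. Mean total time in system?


W = 1/(μ−λ) = 1/(90.49 − 53.3) = 1/37.19 = 0.02689 hr

Final: 0.02689 hr


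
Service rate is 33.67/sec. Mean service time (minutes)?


Mean service time = 1/μ = 1/33.67 second = 0.02970 second
In minutes: 0.02970 × 0.0166667 = 0.0004950 min

Final: 0.0004950 min


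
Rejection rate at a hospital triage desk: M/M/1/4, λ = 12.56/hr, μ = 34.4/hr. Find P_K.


ρ = λ/μ = 12.56/34.4 = 0.3651
P_K = (1−ρ)ρ^K/(1−ρ^(K+1)) = (0.6349·0.017772)/(1 − 0.006489)
= 0.011283/0.993511 = 0.011357

Final: 0.011357


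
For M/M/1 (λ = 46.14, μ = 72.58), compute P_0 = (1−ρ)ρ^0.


ρ = 46.14/72.58 = 0.6357
P_n = (1−ρ)·ρ^n = (1 − 0.6357)·0.6357^0 = 0.3643·1.000000 = 0.364288

Final: 0.364288


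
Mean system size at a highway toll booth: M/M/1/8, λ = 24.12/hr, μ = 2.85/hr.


ρ = 24.12/2.85 = 8.4632
L = ρ[1 − (K+1)ρ^K + Kρ^(K+1)] / [(1−ρ)(1−ρ^(K+1))]
Numerator: 8.4632·(1 − 9·26318403.903739 + 8·222736807.774805) = 13075822923.832514
Denominator: (-7.4632)·(-222736806.774805) = 1662319957.929862
L = 13075822923.832514/1662319957.929862 = 7.8660

Final: 7.8660


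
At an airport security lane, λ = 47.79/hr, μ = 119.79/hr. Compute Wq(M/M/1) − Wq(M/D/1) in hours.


ρ = 47.79/119.79 = 0.3989
Wq(M/M/1) = ρ/(μ−λ) = 0.3989/72.00 = 0.005541 hr
Wq(M/D/1) = ρ/(2(μ−λ)) = 0.002770 hr
Savings = 0.005541 − 0.002770 = 0.002770 hr

Final: 0.002770 hr


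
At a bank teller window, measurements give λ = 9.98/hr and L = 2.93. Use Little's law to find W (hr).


W = L/λ = 2.93/9.98 = 0.2936 hr

Final: 0.2936 hr


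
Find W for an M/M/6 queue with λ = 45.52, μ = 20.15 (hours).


a = 2.2591; ρ = 0.3765; P₀ = 0.104126
Lq = P₀·a^c·ρ/(c!(1−ρ)²) = 0.01862
Wq = Lq/λ = 0.01862/45.52 = 0.0004090 hr
W = Wq + 1/μ = 0.0004090 + 0.04963 = 0.05004 hr

Final: 0.05004 hr


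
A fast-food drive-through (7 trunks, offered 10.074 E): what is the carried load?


B(7,10.074) = 0.412326 (Erlang-B)
Carried load = a(1 − B) = 10.074·(1 − 0.412326) = 10.074·0.587674 = 5.9202 E

Final: 5.9202 Erlangs


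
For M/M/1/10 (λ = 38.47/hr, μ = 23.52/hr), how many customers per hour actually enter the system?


ρ = 1.6356; P_K = (1−ρ)ρ^10/(1−ρ^11) = 0.390356
λ_eff = λ(1 − P_K) = 38.47·(1 − 0.390356) = 38.47·0.609644 = 23.4530 /hr

Final: 23.4530 /hr


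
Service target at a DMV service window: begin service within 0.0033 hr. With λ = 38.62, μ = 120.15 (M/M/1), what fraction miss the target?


ρ = 38.62/120.15 = 0.3214
P(Wq > t) = ρ·e^{−(μ−λ)t} = 0.3214·e^{−0.2690}
= 0.3214·0.764106 = 0.245608

Final: 0.245608


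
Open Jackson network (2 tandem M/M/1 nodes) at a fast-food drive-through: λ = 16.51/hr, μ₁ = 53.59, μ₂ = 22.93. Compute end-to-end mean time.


Each node sees arrival rate λ = 16.51/hr (tandem ⇒ throughput preserved).
W₁ = 1/(μ₁−λ) = 1/(53.59−16.51) = 0.02697 hr
W₂ = 1/(μ₂−λ) = 1/(22.93−16.51) = 0.15576 hr
W_total = W₁ + W₂ = 0.02697 + 0.15576 = 0.18273 hr

Final: 0.18273 hr


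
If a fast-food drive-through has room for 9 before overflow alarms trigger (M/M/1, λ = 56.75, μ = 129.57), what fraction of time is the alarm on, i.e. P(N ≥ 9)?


ρ = 56.75/129.57 = 0.4380
P(N ≥ n) = ρ^n = 0.4380^9 = 0.0005931

Final: 0.0005931


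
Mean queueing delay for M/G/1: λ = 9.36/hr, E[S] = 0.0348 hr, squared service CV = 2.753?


ρ = λ·E[S] = 9.36·0.0348 = 0.3257
E[S²] = E[S]²(1+C_s²) = 0.0348²·(1+2.753) = 0.004545
Wq = λ·E[S²]/(2(1−ρ)) = 9.36·0.004545/(2·0.6743) = 0.03155 hr

Final: 0.03155 hr


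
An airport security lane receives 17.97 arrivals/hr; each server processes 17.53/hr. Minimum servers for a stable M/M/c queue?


Stability requires cμ > λ ⇔ c > λ/μ.
λ/μ = 17.97/17.53 = 1.0251
Minimum integer c = ⌊1.0251⌋ + 1 = 2
Check: 2·17.53 = 35.06 > 17.97, while 1·17.53 = 17.53 ≤ 17.97

Final: 2 servers


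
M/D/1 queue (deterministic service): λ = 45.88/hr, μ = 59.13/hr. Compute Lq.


ρ = 45.88/59.13 = 0.7759
M/D/1: Lq = ρ²/(2(1−ρ)) = 0.6020/(2·0.2241) = 1.34336

Final: 1.34336


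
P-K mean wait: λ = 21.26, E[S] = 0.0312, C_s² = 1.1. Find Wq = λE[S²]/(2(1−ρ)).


ρ = λ·E[S] = 21.26·0.0312 = 0.6633
E[S²] = E[S]²(1+C_s²) = 0.0312²·(1+1.1) = 0.002044
Wq = λ·E[S²]/(2(1−ρ)) = 21.26·0.002044/(2·0.3367) = 0.06454 hr

Final: 0.06454 hr


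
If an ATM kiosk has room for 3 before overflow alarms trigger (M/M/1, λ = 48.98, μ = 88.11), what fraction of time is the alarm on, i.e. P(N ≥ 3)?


ρ = 48.98/88.11 = 0.5559
P(N ≥ n) = ρ^n = 0.5559^3 = 0.171783

Final: 0.171783


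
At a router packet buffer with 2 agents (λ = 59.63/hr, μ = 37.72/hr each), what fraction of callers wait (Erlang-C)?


a = λ/μ = 1.5809; ρ = a/2 = 0.7904
P₀ = 0.117050 (from M/M/c formula)
C(c,a) = [a^c/(c!(1−ρ))]·P₀ = [2.49912/(2·0.2096)]·0.117050
= 5.96247·0.117050 = 0.697909

Final: 0.697909


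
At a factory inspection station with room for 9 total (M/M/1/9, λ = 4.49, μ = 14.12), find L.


ρ = 4.49/14.12 = 0.3180
L = ρ[1 − (K+1)ρ^K + Kρ^(K+1)] / [(1−ρ)(1−ρ^(K+1))]
Numerator: 0.3180·(1 − 10·0.00003324 + 9·0.00001057) = 0.317913
Denominator: (0.6820)·(0.999989) = 0.682004
L = 0.317913/0.682004 = 0.4661

Final: 0.4661


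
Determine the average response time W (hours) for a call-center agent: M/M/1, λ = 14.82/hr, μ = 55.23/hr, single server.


W = 1/(μ−λ) = 1/(55.23 − 14.82) = 1/40.41 = 0.02475 hr

Final: 0.02475 hr


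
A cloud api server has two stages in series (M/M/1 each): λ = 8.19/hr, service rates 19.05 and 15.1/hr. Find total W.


Each node sees arrival rate λ = 8.19/hr (tandem ⇒ throughput preserved).
W₁ = 1/(μ₁−λ) = 1/(19.05−8.19) = 0.09208 hr
W₂ = 1/(μ₂−λ) = 1/(15.1−8.19) = 0.14472 hr
W_total = W₁ + W₂ = 0.09208 + 0.14472 = 0.23680 hr

Final: 0.23680 hr


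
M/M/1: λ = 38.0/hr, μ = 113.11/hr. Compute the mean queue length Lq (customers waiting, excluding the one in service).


ρ = 38.0/113.11 = 0.3360
Lq = ρ²/(1−ρ) = 0.1129/0.6640 = 0.1700

Final: 0.1700


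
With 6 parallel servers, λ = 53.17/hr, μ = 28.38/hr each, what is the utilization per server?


ρ = λ/(cμ) = 53.17/(6·28.38) = 53.17/170.28 = 0.3123

Final: 0.3123


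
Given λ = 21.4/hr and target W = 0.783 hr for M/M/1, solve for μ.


W = 1/(μ−λ) ⇒ μ − λ = 1/W = 1/0.783 = 1.2771
μ = λ + 1/W = 21.4 + 1.2771 = 22.6771 per hr

Final: 22.6771 /hr


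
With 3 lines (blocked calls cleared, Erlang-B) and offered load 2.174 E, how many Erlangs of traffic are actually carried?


B(3,2.174) = 0.236217 (Erlang-B)
Carried load = a(1 − B) = 2.174·(1 − 0.236217) = 2.174·0.763783 = 1.6605 E

Final: 1.6605 Erlangs


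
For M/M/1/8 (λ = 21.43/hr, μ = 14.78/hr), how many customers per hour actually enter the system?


ρ = 1.4499; P_K = (1−ρ)ρ^8/(1−ρ^9) = 0.321670
λ_eff = λ(1 − P_K) = 21.43·(1 − 0.321670) = 21.43·0.678330 = 14.5366 /hr

Final: 14.5366 /hr


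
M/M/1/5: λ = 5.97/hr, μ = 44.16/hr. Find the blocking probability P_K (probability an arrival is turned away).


ρ = λ/μ = 5.97/44.16 = 0.1352
P_K = (1−ρ)ρ^K/(1−ρ^(K+1)) = (0.8648·0.00004516)/(1 − 0.000006105)
= 0.00003905/0.999994 = 0.00003905

Final: 0.00003905


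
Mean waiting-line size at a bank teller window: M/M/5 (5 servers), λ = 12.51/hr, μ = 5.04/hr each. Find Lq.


a = λ/μ = 2.4821; ρ = a/5 = 0.4964
P₀ = 0.081618
Lq = P₀·a^c·ρ / (c!·(1−ρ)²) = 0.081618·94.21800·0.4964/(120·0.25358)
= 0.12545

Final: 0.12545


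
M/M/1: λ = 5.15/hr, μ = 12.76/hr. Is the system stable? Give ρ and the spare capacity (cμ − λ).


Total capacity cμ = 1·12.76 = 12.76/hr
ρ = λ/(cμ) = 5.15/12.76 = 0.4036
Stable ⇔ ρ < 1: YES
Spare capacity = cμ − λ = 12.76 − 5.15 = 7.61/hr

Final: ρ = 0.4036; stable; margin = 7.61/hr


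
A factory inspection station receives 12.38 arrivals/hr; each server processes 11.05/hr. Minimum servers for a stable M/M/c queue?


Stability requires cμ > λ ⇔ c > λ/μ.
λ/μ = 12.38/11.05 = 1.1204
Minimum integer c = ⌊1.1204⌋ + 1 = 2
Check: 2·11.05 = 22.10 > 12.38, while 1·11.05 = 11.05 ≤ 12.38

Final: 2 servers


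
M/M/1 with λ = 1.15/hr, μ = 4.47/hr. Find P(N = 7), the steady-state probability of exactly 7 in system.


ρ = 1.15/4.47 = 0.2573
P_n = (1−ρ)·ρ^n = (1 − 0.2573)·0.2573^7 = 0.7427·0.00007460 = 0.00005541

Final: 0.00005541


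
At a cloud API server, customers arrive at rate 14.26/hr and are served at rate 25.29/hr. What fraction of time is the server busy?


ρ = λ/μ = 14.26/25.29 = 0.5639

Final: 0.5639


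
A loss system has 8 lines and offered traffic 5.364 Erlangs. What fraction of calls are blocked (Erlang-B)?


B(c,a) = (a^c/c!) / Σ_{k=0}^{c} a^k/k!
a^8/8! = 16.997679
Σ terms (k=0..8): 1.00000 + 5.36400 + 14.38625 + 25.72261 + 34.49402 + 37.00519 + 33.08264 + 25.35075 + 16.99768 = 193.403136
B = 16.997679/193.403136 = 0.087887

Final: 0.087887


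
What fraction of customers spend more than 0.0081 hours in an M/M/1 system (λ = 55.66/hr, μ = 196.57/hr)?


W ~ Exponential(μ−λ) for M/M/1.
μ − λ = 196.57 − 55.66 = 140.9100
P(W > t) = e^{−(μ−λ)t} = e^{−1.1414} = 0.319381

Final: 0.319381


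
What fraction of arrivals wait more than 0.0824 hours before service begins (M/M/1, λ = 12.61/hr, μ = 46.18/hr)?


ρ = 12.61/46.18 = 0.2731
P(Wq > t) = ρ·e^{−(μ−λ)t} = 0.2731·e^{−2.7662}
= 0.2731·0.062903 = 0.017176

Final: 0.017176


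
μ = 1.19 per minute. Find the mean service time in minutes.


Mean service time = 1/μ = 1/1.19 minute = 0.84034 minute
In minutes: 0.84034 × 1 = 0.8403 min

Final: 0.8403 min


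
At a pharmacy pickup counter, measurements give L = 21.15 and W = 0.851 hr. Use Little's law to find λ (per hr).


λ = L/W = 21.15/0.851 = 24.8531 /hr

Final: 24.8531 /hr


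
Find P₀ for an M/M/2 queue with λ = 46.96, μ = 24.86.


a = λ/μ = 46.96/24.86 = 1.8890; ρ = a/c = 0.9445
Σ_{k=0}^{1} a^k/k! (terms k=0..1) = 1.00000 + 1.88898 = 2.88898
Tail: a^2/(2!(1−ρ)) = 3.56824/(2·0.05551) = 32.14001
P₀ = 1/(2.88898 + 32.14001) = 1/35.02899 = 0.028548

Final: 0.028548


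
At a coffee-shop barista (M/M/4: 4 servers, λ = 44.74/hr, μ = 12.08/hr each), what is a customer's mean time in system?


a = 3.7036; ρ = 0.9259; P₀ = 0.007946
Lq = P₀·a^c·ρ/(c!(1−ρ)²) = 10.50817
Wq = Lq/λ = 10.50817/44.74 = 0.23487 hr
W = Wq + 1/μ = 0.23487 + 0.08278 = 0.31765 hr

Final: 0.31765 hr


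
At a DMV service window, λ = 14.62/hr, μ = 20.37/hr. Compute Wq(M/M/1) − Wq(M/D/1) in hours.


ρ = 14.62/20.37 = 0.7177
Wq(M/M/1) = ρ/(μ−λ) = 0.7177/5.75 = 0.12482 hr
Wq(M/D/1) = ρ/(2(μ−λ)) = 0.06241 hr
Savings = 0.12482 − 0.06241 = 0.06241 hr

Final: 0.06241 hr


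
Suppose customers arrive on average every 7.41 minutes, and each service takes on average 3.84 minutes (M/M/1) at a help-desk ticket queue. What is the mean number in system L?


λ = 60/7.41 = 8.0972 /hr
μ = 60/3.84 = 15.6250 /hr
ρ = λ/μ = 8.0972/15.6250 = 0.5182
L = ρ/(1−ρ) = 0.5182/0.4818 = 1.0756

Final: 1.0756


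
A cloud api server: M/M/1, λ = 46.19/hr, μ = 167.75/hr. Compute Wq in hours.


ρ = 46.19/167.75 = 0.2754
Wq = ρ/(μ−λ) = 0.2754/(167.75 − 46.19) = 0.2754/121.56 = 0.002265 hr

Final: 0.002265 hr


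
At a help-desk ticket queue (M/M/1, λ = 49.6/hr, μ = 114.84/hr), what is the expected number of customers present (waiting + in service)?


ρ = λ/μ = 49.6/114.84 = 0.4319
L = ρ/(1−ρ) = 0.4319/(1 − 0.4319) = 0.4319/0.5681 = 0.7603

Final: 0.7603


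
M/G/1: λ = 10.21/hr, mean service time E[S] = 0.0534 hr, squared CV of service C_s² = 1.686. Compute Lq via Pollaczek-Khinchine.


ρ = λ·E[S] = 10.21·0.0534 = 0.5452
Lq = ρ²(1+C_s²)/(2(1−ρ)) = 0.2973·(1+1.686)/(2·0.4548)
= 0.2973·2.6860/0.9096 = 0.87781

Final: 0.87781


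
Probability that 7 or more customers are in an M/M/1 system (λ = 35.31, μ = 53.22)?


ρ = 35.31/53.22 = 0.6635
P(N ≥ n) = ρ^n = 0.6635^7 = 0.056593

Final: 0.056593


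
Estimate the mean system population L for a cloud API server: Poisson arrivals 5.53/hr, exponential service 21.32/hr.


ρ = λ/μ = 5.53/21.32 = 0.2594
L = ρ/(1−ρ) = 0.2594/(1 − 0.2594) = 0.2594/0.7406 = 0.3502

Final: 0.3502


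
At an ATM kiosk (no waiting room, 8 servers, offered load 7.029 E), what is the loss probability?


B(c,a) = (a^c/c!) / Σ_{k=0}^{c} a^k/k!
a^8/8! = 147.784138
Σ terms (k=0..8): 1.00000 + 7.02900 + 24.70342 + 57.88011 + 101.70983 + 142.98368 + 167.50538 + 168.19933 + 147.78414 = 818.794897
B = 147.784138/818.794897 = 0.180490

Final: 0.180490


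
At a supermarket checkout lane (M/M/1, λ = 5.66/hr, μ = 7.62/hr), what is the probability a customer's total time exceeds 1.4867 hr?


W ~ Exponential(μ−λ) for M/M/1.
μ − λ = 7.62 − 5.66 = 1.9600
P(W > t) = e^{−(μ−λ)t} = e^{−2.9139} = 0.054262

Final: 0.054262


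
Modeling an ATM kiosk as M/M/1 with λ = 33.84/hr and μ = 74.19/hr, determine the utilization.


ρ = λ/μ = 33.84/74.19 = 0.4561

Final: 0.4561


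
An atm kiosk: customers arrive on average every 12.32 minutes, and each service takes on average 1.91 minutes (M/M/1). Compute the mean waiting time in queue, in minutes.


λ = 60/12.32 = 4.8701 /hr
μ = 60/1.91 = 31.4136 /hr
ρ = λ/μ = 4.8701/31.4136 = 0.1550
Wq = ρ/(μ−λ) = 0.1550/(31.4136−4.8701) = 0.005841 hr
In minutes: 0.005841·60 = 0.3504 min

Final: 0.3504 min
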